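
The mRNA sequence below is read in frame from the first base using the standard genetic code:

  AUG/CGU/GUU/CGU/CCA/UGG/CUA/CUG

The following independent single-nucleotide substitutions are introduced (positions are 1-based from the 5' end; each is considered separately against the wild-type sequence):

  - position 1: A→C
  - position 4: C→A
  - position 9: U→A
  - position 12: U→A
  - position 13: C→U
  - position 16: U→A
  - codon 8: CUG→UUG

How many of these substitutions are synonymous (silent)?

Codon 1: AUG (Met) → CUG (Leu) — missense.
Codon 2: CGU (Arg) → AGU (Ser) — missense.
Codon 3: GUU (Val) → GUA (Val) — synonymous.
Codon 4: CGU (Arg) → CGA (Arg) — synonymous.
Codon 5: CCA (Pro) → UCA (Ser) — missense.
Codon 6: UGG (Trp) → AGG (Arg) — missense.
Codon 8: CUG (Leu) → UUG (Leu) — synonymous.
Synonymous: 3 of 7.

3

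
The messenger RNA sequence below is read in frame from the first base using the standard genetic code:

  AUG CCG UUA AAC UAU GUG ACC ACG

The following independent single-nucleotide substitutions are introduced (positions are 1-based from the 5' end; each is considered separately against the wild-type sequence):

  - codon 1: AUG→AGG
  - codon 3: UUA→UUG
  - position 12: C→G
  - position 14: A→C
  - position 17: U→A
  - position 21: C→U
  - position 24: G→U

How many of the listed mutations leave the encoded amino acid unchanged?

3

Codon 1: AUG (Met) → AGG (Arg) — missense.
Codon 3: UUA (Leu) → UUG (Leu) — synonymous.
Codon 4: AAC (Asn) → AAG (Lys) — missense.
Codon 5: UAU (Tyr) → UCU (Ser) — missense.
Codon 6: GUG (Val) → GAG (Glu) — missense.
Codon 7: ACC (Thr) → ACU (Thr) — synonymous.
Codon 8: ACG (Thr) → ACU (Thr) — synonymous.
Synonymous: 3 of 7.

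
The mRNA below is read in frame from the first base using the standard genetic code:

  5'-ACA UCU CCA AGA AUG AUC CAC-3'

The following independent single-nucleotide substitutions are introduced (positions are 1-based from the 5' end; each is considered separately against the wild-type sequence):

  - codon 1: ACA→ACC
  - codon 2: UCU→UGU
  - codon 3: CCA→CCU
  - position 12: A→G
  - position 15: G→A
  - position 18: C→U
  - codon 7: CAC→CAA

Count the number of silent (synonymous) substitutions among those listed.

Codon 1: ACA (Thr) → ACC (Thr) — synonymous.
Codon 2: UCU (Ser) → UGU (Cys) — missense.
Codon 3: CCA (Pro) → CCU (Pro) — synonymous.
Codon 4: AGA (Arg) → AGG (Arg) — synonymous.
Codon 5: AUG (Met) → AUA (Ile) — missense.
Codon 6: AUC (Ile) → AUU (Ile) — synonymous.
Codon 7: CAC (His) → CAA (Gln) — missense.
Synonymous: 4 of 7.

4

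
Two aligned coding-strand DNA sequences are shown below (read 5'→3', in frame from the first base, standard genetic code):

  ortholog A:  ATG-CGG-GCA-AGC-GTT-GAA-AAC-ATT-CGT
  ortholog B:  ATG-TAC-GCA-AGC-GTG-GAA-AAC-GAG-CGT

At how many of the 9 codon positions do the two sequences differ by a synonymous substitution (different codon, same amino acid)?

Codon 1: ATG Met / ATG Met — identical.
Codon 2: CGG Arg / TAC Tyr — nonsynonymous.
Codon 3: GCA Ala / GCA Ala — identical.
Codon 4: AGC Ser / AGC Ser — identical.
Codon 5: GTT Val / GTG Val — synonymous.
Codon 6: GAA Glu / GAA Glu — identical.
Codon 7: AAC Asn / AAC Asn — identical.
Codon 8: ATT Ile / GAG Glu — nonsynonymous.
Codon 9: CGT Arg / CGT Arg — identical.
Synonymous differences: 1.

1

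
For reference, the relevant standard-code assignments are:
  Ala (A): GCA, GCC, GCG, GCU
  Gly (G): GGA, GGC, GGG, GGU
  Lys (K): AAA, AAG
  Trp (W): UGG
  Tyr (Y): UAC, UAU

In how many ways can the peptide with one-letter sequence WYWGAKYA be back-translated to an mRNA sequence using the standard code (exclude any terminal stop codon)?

512

Trp: 1 codon.
Tyr: 2 codons.
Trp: 1 codon.
Gly: 4 codons.
Ala: 4 codons.
Lys: 2 codons.
Tyr: 2 codons.
Ala: 4 codons.
1 × 2 × 1 × 4 × 4 × 2 × 2 × 4 = 512.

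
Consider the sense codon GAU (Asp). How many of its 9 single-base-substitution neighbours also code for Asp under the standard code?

Position 1: none → 0 synonymous.
Position 2: none → 0 synonymous.
Position 3: GAC → 1 synonymous.
Total: 0 + 0 + 1 = 1.

1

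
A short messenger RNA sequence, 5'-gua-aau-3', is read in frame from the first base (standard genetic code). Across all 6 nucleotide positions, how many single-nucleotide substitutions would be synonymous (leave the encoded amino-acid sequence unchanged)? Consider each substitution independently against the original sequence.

4

Codon 1 (GUA, Val): 3 synonymous substitutions.
Codon 2 (AAU, Asn): 1 synonymous substitution.
Total: 3 + 1 = 4.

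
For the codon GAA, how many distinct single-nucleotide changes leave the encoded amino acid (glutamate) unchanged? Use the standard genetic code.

Position 1: none → 0 synonymous.
Position 2: none → 0 synonymous.
Position 3: GAG → 1 synonymous.
Total: 0 + 0 + 1 = 1.

1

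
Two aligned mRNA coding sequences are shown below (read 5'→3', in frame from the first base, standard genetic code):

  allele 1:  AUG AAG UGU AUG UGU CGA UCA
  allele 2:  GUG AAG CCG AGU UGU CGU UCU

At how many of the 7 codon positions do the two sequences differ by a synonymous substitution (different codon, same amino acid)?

2

Codon 1: AUG Met / GUG Val — nonsynonymous.
Codon 2: AAG Lys / AAG Lys — identical.
Codon 3: UGU Cys / CCG Pro — nonsynonymous.
Codon 4: AUG Met / AGU Ser — nonsynonymous.
Codon 5: UGU Cys / UGU Cys — identical.
Codon 6: CGA Arg / CGU Arg — synonymous.
Codon 7: UCA Ser / UCU Ser — synonymous.
Synonymous differences: 2.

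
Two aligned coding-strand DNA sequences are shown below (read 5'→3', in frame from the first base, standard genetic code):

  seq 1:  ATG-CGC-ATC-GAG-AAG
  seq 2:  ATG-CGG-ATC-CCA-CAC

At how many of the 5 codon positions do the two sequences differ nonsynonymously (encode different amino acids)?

Codon 1: ATG Met / ATG Met — identical.
Codon 2: CGC Arg / CGG Arg — synonymous.
Codon 3: ATC Ile / ATC Ile — identical.
Codon 4: GAG Glu / CCA Pro — nonsynonymous.
Codon 5: AAG Lys / CAC His — nonsynonymous.
Nonsynonymous differences: 2.

2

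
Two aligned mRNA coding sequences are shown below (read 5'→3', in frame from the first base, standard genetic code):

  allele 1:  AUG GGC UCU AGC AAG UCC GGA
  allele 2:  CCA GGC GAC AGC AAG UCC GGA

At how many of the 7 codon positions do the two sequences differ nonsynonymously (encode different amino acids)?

2

Codon 1: AUG Met / CCA Pro — nonsynonymous.
Codon 2: GGC Gly / GGC Gly — identical.
Codon 3: UCU Ser / GAC Asp — nonsynonymous.
Codon 4: AGC Ser / AGC Ser — identical.
Codon 5: AAG Lys / AAG Lys — identical.
Codon 6: UCC Ser / UCC Ser — identical.
Codon 7: GGA Gly / GGA Gly — identical.
Nonsynonymous differences: 2.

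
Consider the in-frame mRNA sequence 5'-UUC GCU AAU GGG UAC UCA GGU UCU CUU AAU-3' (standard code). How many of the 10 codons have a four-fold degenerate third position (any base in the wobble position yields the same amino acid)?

6

Codon 1 UUC (Phe): third position 2-fold.
Codon 2 GCU (Ala): third position 4-fold.
Codon 3 AAU (Asn): third position 2-fold.
Codon 4 GGG (Gly): third position 4-fold.
Codon 5 UAC (Tyr): third position 2-fold.
Codon 6 UCA (Ser): third position 4-fold.
Codon 7 GGU (Gly): third position 4-fold.
Codon 8 UCU (Ser): third position 4-fold.
Codon 9 CUU (Leu): third position 4-fold.
Codon 10 AAU (Asn): third position 2-fold.
Four-fold degenerate third positions: 6.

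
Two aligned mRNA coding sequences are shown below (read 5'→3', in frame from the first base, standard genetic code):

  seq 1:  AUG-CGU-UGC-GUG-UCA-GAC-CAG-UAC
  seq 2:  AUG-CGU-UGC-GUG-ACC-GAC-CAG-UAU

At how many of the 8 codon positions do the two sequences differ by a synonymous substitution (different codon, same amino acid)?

1

Codon 1: AUG Met / AUG Met — identical.
Codon 2: CGU Arg / CGU Arg — identical.
Codon 3: UGC Cys / UGC Cys — identical.
Codon 4: GUG Val / GUG Val — identical.
Codon 5: UCA Ser / ACC Thr — nonsynonymous.
Codon 6: GAC Asp / GAC Asp — identical.
Codon 7: CAG Gln / CAG Gln — identical.
Codon 8: UAC Tyr / UAU Tyr — synonymous.
Synonymous differences: 1.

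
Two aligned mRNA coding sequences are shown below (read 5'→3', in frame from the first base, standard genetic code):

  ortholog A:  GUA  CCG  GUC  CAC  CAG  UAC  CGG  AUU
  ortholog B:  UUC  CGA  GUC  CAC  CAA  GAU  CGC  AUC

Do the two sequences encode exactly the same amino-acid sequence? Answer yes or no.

no

Codon 1: GUA Val / UUC Phe — nonsynonymous.
Codon 2: CCG Pro / CGA Arg — nonsynonymous.
Codon 3: GUC Val / GUC Val — identical.
Codon 4: CAC His / CAC His — identical.
Codon 5: CAG Gln / CAA Gln — synonymous.
Codon 6: UAC Tyr / GAU Asp — nonsynonymous.
Codon 7: CGG Arg / CGC Arg — synonymous.
Codon 8: AUU Ile / AUC Ile — synonymous.
Nonsynonymous differences: 3 → different protein.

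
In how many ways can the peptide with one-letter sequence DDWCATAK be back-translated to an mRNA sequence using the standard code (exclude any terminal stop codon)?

Asp: 2 codons.
Asp: 2 codons.
Trp: 1 codon.
Cys: 2 codons.
Ala: 4 codons.
Thr: 4 codons.
Ala: 4 codons.
Lys: 2 codons.
2 × 2 × 1 × 2 × 4 × 4 × 4 × 2 = 1024.

1024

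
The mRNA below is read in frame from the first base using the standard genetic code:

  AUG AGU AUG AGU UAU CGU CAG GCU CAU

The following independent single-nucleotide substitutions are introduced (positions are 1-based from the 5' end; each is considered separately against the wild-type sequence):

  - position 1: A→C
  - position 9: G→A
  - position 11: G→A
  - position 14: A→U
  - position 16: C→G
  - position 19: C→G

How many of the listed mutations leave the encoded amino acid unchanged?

Codon 1: AUG (Met) → CUG (Leu) — missense.
Codon 3: AUG (Met) → AUA (Ile) — missense.
Codon 4: AGU (Ser) → AAU (Asn) — missense.
Codon 5: UAU (Tyr) → UUU (Phe) — missense.
Codon 6: CGU (Arg) → GGU (Gly) — missense.
Codon 7: CAG (Gln) → GAG (Glu) — missense.
Synonymous: 0 of 6.

0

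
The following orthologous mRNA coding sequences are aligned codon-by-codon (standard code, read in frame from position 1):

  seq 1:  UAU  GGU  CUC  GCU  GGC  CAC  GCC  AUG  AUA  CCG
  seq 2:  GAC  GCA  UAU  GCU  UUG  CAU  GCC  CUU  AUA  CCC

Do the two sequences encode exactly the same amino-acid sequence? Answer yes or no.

no

Codon 1: UAU Tyr / GAC Asp — nonsynonymous.
Codon 2: GGU Gly / GCA Ala — nonsynonymous.
Codon 3: CUC Leu / UAU Tyr — nonsynonymous.
Codon 4: GCU Ala / GCU Ala — identical.
Codon 5: GGC Gly / UUG Leu — nonsynonymous.
Codon 6: CAC His / CAU His — synonymous.
Codon 7: GCC Ala / GCC Ala — identical.
Codon 8: AUG Met / CUU Leu — nonsynonymous.
Codon 9: AUA Ile / AUA Ile — identical.
Codon 10: CCG Pro / CCC Pro — synonymous.
Nonsynonymous differences: 5 → different protein.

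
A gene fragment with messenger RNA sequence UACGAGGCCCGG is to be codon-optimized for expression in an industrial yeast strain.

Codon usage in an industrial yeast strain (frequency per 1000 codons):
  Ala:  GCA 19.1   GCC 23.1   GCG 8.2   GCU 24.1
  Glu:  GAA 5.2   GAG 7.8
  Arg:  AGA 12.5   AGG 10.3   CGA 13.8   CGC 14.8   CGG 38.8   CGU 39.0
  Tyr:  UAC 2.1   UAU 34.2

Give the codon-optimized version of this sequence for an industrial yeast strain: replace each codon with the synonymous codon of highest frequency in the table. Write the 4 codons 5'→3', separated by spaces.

Codon 1 (Tyr): best is UAU at 34.2.
Codon 2 (Glu): best is GAG at 7.8.
Codon 3 (Ala): best is GCU at 24.1.
Codon 4 (Arg): best is CGU at 39.0.

UAU GAG GCU CGU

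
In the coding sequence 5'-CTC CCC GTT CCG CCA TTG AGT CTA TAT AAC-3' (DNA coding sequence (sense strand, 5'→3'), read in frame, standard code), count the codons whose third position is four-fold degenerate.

Codon 1 CTC (Leu): third position 4-fold.
Codon 2 CCC (Pro): third position 4-fold.
Codon 3 GTT (Val): third position 4-fold.
Codon 4 CCG (Pro): third position 4-fold.
Codon 5 CCA (Pro): third position 4-fold.
Codon 6 TTG (Leu): third position 2-fold.
Codon 7 AGT (Ser): third position 2-fold.
Codon 8 CTA (Leu): third position 4-fold.
Codon 9 TAT (Tyr): third position 2-fold.
Codon 10 AAC (Asn): third position 2-fold.
Four-fold degenerate third positions: 6.

6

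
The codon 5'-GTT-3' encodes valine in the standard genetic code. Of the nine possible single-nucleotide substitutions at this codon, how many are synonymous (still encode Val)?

3

Position 1: none → 0 synonymous.
Position 2: none → 0 synonymous.
Position 3: GTC, GTA, GTG → 3 synonymous.
Total: 0 + 0 + 3 = 3.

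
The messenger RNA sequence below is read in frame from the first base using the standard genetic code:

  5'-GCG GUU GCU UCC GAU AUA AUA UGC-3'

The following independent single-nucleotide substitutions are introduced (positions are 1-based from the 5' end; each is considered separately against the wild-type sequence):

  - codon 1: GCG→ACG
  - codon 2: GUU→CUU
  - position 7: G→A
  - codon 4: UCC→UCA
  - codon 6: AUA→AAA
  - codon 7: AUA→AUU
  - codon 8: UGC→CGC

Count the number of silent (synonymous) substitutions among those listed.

2

Codon 1: GCG (Ala) → ACG (Thr) — missense.
Codon 2: GUU (Val) → CUU (Leu) — missense.
Codon 3: GCU (Ala) → ACU (Thr) — missense.
Codon 4: UCC (Ser) → UCA (Ser) — synonymous.
Codon 6: AUA (Ile) → AAA (Lys) — missense.
Codon 7: AUA (Ile) → AUU (Ile) — synonymous.
Codon 8: UGC (Cys) → CGC (Arg) — missense.
Synonymous: 2 of 7.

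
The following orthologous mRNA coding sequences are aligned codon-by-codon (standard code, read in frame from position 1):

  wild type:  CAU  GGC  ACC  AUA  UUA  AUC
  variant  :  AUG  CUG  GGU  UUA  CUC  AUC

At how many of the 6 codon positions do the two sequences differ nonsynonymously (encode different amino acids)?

4

Codon 1: CAU His / AUG Met — nonsynonymous.
Codon 2: GGC Gly / CUG Leu — nonsynonymous.
Codon 3: ACC Thr / GGU Gly — nonsynonymous.
Codon 4: AUA Ile / UUA Leu — nonsynonymous.
Codon 5: UUA Leu / CUC Leu — synonymous.
Codon 6: AUC Ile / AUC Ile — identical.
Nonsynonymous differences: 4.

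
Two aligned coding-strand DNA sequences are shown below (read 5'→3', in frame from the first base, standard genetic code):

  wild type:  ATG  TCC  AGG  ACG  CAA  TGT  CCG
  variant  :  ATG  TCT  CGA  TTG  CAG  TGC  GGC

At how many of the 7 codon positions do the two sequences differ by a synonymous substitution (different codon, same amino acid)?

Codon 1: ATG Met / ATG Met — identical.
Codon 2: TCC Ser / TCT Ser — synonymous.
Codon 3: AGG Arg / CGA Arg — synonymous.
Codon 4: ACG Thr / TTG Leu — nonsynonymous.
Codon 5: CAA Gln / CAG Gln — synonymous.
Codon 6: TGT Cys / TGC Cys — synonymous.
Codon 7: CCG Pro / GGC Gly — nonsynonymous.
Synonymous differences: 4.

4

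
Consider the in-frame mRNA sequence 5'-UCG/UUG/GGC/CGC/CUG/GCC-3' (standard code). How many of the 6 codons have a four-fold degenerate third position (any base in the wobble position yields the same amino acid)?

5

Codon 1 UCG (Ser): third position 4-fold.
Codon 2 UUG (Leu): third position 2-fold.
Codon 3 GGC (Gly): third position 4-fold.
Codon 4 CGC (Arg): third position 4-fold.
Codon 5 CUG (Leu): third position 4-fold.
Codon 6 GCC (Ala): third position 4-fold.
Four-fold degenerate third positions: 5.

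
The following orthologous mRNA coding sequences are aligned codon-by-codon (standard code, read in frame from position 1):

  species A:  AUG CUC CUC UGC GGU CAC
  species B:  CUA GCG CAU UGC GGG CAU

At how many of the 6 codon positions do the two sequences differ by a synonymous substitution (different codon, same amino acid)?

Codon 1: AUG Met / CUA Leu — nonsynonymous.
Codon 2: CUC Leu / GCG Ala — nonsynonymous.
Codon 3: CUC Leu / CAU His — nonsynonymous.
Codon 4: UGC Cys / UGC Cys — identical.
Codon 5: GGU Gly / GGG Gly — synonymous.
Codon 6: CAC His / CAU His — synonymous.
Synonymous differences: 2.

2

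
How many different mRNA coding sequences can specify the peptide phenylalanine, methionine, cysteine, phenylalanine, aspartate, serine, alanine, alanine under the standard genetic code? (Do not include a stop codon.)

1536

Phe: 2 codons.
Met: 1 codon.
Cys: 2 codons.
Phe: 2 codons.
Asp: 2 codons.
Ser: 6 codons.
Ala: 4 codons.
Ala: 4 codons.
2 × 1 × 2 × 2 × 2 × 6 × 4 × 4 = 1536.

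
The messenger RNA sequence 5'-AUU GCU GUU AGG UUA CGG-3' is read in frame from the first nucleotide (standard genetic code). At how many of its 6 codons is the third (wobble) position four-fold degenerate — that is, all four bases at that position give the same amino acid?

3

Codon 1 AUU (Ile): third position 3-fold.
Codon 2 GCU (Ala): third position 4-fold.
Codon 3 GUU (Val): third position 4-fold.
Codon 4 AGG (Arg): third position 2-fold.
Codon 5 UUA (Leu): third position 2-fold.
Codon 6 CGG (Arg): third position 4-fold.
Four-fold degenerate third positions: 3.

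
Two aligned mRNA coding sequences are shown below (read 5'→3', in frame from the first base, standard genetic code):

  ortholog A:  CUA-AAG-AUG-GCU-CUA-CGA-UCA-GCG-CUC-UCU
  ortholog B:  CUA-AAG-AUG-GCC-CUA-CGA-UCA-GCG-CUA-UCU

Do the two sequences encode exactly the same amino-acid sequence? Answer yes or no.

Codon 1: CUA Leu / CUA Leu — identical.
Codon 2: AAG Lys / AAG Lys — identical.
Codon 3: AUG Met / AUG Met — identical.
Codon 4: GCU Ala / GCC Ala — synonymous.
Codon 5: CUA Leu / CUA Leu — identical.
Codon 6: CGA Arg / CGA Arg — identical.
Codon 7: UCA Ser / UCA Ser — identical.
Codon 8: GCG Ala / GCG Ala — identical.
Codon 9: CUC Leu / CUA Leu — synonymous.
Codon 10: UCU Ser / UCU Ser — identical.
Nonsynonymous differences: 0 → same protein.

yes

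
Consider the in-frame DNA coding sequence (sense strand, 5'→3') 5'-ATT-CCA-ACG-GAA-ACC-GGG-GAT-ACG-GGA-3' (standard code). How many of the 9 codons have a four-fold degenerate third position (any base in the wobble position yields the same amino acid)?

6

Codon 1 ATT (Ile): third position 3-fold.
Codon 2 CCA (Pro): third position 4-fold.
Codon 3 ACG (Thr): third position 4-fold.
Codon 4 GAA (Glu): third position 2-fold.
Codon 5 ACC (Thr): third position 4-fold.
Codon 6 GGG (Gly): third position 4-fold.
Codon 7 GAT (Asp): third position 2-fold.
Codon 8 ACG (Thr): third position 4-fold.
Codon 9 GGA (Gly): third position 4-fold.
Four-fold degenerate third positions: 6.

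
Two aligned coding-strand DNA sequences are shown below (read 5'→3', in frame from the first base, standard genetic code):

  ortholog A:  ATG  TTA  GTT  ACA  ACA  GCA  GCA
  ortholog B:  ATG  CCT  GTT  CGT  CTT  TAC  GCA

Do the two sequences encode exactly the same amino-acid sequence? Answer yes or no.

no

Codon 1: ATG Met / ATG Met — identical.
Codon 2: TTA Leu / CCT Pro — nonsynonymous.
Codon 3: GTT Val / GTT Val — identical.
Codon 4: ACA Thr / CGT Arg — nonsynonymous.
Codon 5: ACA Thr / CTT Leu — nonsynonymous.
Codon 6: GCA Ala / TAC Tyr — nonsynonymous.
Codon 7: GCA Ala / GCA Ala — identical.
Nonsynonymous differences: 4 → different protein.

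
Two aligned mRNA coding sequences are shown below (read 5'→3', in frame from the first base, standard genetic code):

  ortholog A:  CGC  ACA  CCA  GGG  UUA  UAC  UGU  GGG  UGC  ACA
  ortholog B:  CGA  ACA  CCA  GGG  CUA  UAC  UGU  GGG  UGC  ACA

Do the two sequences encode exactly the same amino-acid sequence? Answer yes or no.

yes

Codon 1: CGC Arg / CGA Arg — synonymous.
Codon 2: ACA Thr / ACA Thr — identical.
Codon 3: CCA Pro / CCA Pro — identical.
Codon 4: GGG Gly / GGG Gly — identical.
Codon 5: UUA Leu / CUA Leu — synonymous.
Codon 6: UAC Tyr / UAC Tyr — identical.
Codon 7: UGU Cys / UGU Cys — identical.
Codon 8: GGG Gly / GGG Gly — identical.
Codon 9: UGC Cys / UGC Cys — identical.
Codon 10: ACA Thr / ACA Thr — identical.
Nonsynonymous differences: 0 → same protein.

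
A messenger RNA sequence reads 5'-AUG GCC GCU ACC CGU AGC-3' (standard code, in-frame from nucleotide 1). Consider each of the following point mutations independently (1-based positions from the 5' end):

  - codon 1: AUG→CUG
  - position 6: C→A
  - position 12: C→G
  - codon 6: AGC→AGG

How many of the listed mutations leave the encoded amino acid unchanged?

2

Codon 1: AUG (Met) → CUG (Leu) — missense.
Codon 2: GCC (Ala) → GCA (Ala) — synonymous.
Codon 4: ACC (Thr) → ACG (Thr) — synonymous.
Codon 6: AGC (Ser) → AGG (Arg) — missense.
Synonymous: 2 of 4.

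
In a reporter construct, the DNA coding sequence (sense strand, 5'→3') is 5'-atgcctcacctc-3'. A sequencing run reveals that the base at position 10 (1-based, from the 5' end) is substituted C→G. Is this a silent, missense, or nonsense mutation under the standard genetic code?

missense

Position 10 falls in codon 4: CTC → Leu.
After the substitution the codon is GTC → Val.
Leu ≠ Val, so this is a missense mutation.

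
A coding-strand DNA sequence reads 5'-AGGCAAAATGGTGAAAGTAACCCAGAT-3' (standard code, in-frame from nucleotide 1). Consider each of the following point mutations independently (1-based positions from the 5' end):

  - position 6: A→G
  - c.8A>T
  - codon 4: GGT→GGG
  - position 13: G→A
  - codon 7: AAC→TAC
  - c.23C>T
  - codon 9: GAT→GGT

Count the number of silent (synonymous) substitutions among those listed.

Codon 2: CAA (Gln) → CAG (Gln) — synonymous.
Codon 3: AAT (Asn) → ATT (Ile) — missense.
Codon 4: GGT (Gly) → GGG (Gly) — synonymous.
Codon 5: GAA (Glu) → AAA (Lys) — missense.
Codon 7: AAC (Asn) → TAC (Tyr) — missense.
Codon 8: CCA (Pro) → CTA (Leu) — missense.
Codon 9: GAT (Asp) → GGT (Gly) — missense.
Synonymous: 2 of 7.

2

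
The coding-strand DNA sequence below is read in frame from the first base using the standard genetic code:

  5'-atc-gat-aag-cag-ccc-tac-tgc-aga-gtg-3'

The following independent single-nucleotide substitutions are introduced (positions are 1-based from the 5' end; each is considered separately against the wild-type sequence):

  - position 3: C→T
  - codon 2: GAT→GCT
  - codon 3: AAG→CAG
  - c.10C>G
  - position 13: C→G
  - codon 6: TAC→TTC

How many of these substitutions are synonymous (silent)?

Codon 1: ATC (Ile) → ATT (Ile) — synonymous.
Codon 2: GAT (Asp) → GCT (Ala) — missense.
Codon 3: AAG (Lys) → CAG (Gln) — missense.
Codon 4: CAG (Gln) → GAG (Glu) — missense.
Codon 5: CCC (Pro) → GCC (Ala) — missense.
Codon 6: TAC (Tyr) → TTC (Phe) — missense.
Synonymous: 1 of 6.

1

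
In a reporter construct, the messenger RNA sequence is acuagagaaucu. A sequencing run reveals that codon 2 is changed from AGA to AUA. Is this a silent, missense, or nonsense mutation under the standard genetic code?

missense

Position 5 falls in codon 2: AGA → Arg.
After the substitution the codon is AUA → Ile.
Arg ≠ Ile, so this is a missense mutation.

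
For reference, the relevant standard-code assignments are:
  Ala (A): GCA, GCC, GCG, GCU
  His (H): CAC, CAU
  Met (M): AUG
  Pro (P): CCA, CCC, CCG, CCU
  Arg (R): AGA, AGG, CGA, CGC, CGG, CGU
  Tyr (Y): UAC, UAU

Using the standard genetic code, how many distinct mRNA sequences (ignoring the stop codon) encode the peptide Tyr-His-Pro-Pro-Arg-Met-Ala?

Tyr: 2 codons.
His: 2 codons.
Pro: 4 codons.
Pro: 4 codons.
Arg: 6 codons.
Met: 1 codon.
Ala: 4 codons.
2 × 2 × 4 × 4 × 6 × 1 × 4 = 1536.

1536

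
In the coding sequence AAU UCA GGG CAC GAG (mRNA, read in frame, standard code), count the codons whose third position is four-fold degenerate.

2

Codon 1 AAU (Asn): third position 2-fold.
Codon 2 UCA (Ser): third position 4-fold.
Codon 3 GGG (Gly): third position 4-fold.
Codon 4 CAC (His): third position 2-fold.
Codon 5 GAG (Glu): third position 2-fold.
Four-fold degenerate third positions: 2.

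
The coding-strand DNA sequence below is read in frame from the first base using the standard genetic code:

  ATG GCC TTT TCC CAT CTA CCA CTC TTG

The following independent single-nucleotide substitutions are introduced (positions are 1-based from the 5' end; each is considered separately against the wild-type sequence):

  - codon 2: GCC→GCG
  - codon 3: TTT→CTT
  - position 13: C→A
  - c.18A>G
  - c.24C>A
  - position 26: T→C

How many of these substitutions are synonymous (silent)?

Codon 2: GCC (Ala) → GCG (Ala) — synonymous.
Codon 3: TTT (Phe) → CTT (Leu) — missense.
Codon 5: CAT (His) → AAT (Asn) — missense.
Codon 6: CTA (Leu) → CTG (Leu) — synonymous.
Codon 8: CTC (Leu) → CTA (Leu) — synonymous.
Codon 9: TTG (Leu) → TCG (Ser) — missense.
Synonymous: 3 of 6.

3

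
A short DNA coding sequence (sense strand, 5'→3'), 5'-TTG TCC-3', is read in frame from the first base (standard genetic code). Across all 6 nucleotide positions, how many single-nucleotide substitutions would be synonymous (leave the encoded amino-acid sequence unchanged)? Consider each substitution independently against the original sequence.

Codon 1 (TTG, Leu): 2 synonymous substitutions.
Codon 2 (TCC, Ser): 3 synonymous substitutions.
Total: 2 + 3 = 5.

5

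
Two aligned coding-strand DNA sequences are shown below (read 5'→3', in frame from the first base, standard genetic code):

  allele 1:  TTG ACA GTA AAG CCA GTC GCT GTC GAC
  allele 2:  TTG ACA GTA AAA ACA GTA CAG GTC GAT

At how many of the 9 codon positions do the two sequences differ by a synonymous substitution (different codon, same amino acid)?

Codon 1: TTG Leu / TTG Leu — identical.
Codon 2: ACA Thr / ACA Thr — identical.
Codon 3: GTA Val / GTA Val — identical.
Codon 4: AAG Lys / AAA Lys — synonymous.
Codon 5: CCA Pro / ACA Thr — nonsynonymous.
Codon 6: GTC Val / GTA Val — synonymous.
Codon 7: GCT Ala / CAG Gln — nonsynonymous.
Codon 8: GTC Val / GTC Val — identical.
Codon 9: GAC Asp / GAT Asp — synonymous.
Synonymous differences: 3.

3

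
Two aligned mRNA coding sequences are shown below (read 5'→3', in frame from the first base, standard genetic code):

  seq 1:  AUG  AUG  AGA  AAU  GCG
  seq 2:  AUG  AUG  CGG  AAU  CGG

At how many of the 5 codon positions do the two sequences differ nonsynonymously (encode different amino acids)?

Codon 1: AUG Met / AUG Met — identical.
Codon 2: AUG Met / AUG Met — identical.
Codon 3: AGA Arg / CGG Arg — synonymous.
Codon 4: AAU Asn / AAU Asn — identical.
Codon 5: GCG Ala / CGG Arg — nonsynonymous.
Nonsynonymous differences: 1.

1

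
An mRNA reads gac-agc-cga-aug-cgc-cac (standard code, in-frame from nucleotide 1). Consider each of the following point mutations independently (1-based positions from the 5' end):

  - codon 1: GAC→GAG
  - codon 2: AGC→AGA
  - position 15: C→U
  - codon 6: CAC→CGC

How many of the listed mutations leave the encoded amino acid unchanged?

Codon 1: GAC (Asp) → GAG (Glu) — missense.
Codon 2: AGC (Ser) → AGA (Arg) — missense.
Codon 5: CGC (Arg) → CGU (Arg) — synonymous.
Codon 6: CAC (His) → CGC (Arg) — missense.
Synonymous: 1 of 4.

1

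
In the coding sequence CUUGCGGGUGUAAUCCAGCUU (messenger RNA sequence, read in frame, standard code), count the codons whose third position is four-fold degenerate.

Codon 1 CUU (Leu): third position 4-fold.
Codon 2 GCG (Ala): third position 4-fold.
Codon 3 GGU (Gly): third position 4-fold.
Codon 4 GUA (Val): third position 4-fold.
Codon 5 AUC (Ile): third position 3-fold.
Codon 6 CAG (Gln): third position 2-fold.
Codon 7 CUU (Leu): third position 4-fold.
Four-fold degenerate third positions: 5.

5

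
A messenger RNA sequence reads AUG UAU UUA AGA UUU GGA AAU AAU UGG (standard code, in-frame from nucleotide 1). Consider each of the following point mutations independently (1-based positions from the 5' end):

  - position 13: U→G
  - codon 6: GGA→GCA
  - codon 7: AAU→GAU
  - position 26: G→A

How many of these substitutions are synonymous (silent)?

0

Codon 5: UUU (Phe) → GUU (Val) — missense.
Codon 6: GGA (Gly) → GCA (Ala) — missense.
Codon 7: AAU (Asn) → GAU (Asp) — missense.
Codon 9: UGG (Trp) → UAG (Stop) — nonsense.
Synonymous: 0 of 4.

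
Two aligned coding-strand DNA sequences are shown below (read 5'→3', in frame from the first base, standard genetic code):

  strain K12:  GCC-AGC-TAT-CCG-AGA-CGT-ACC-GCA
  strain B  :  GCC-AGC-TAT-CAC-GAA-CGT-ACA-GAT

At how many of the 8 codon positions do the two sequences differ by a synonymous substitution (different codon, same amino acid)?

1

Codon 1: GCC Ala / GCC Ala — identical.
Codon 2: AGC Ser / AGC Ser — identical.
Codon 3: TAT Tyr / TAT Tyr — identical.
Codon 4: CCG Pro / CAC His — nonsynonymous.
Codon 5: AGA Arg / GAA Glu — nonsynonymous.
Codon 6: CGT Arg / CGT Arg — identical.
Codon 7: ACC Thr / ACA Thr — synonymous.
Codon 8: GCA Ala / GAT Asp — nonsynonymous.
Synonymous differences: 1.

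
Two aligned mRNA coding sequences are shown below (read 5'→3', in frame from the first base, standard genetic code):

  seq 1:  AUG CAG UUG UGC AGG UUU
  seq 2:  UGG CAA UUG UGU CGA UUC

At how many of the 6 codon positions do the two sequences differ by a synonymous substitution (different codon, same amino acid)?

4

Codon 1: AUG Met / UGG Trp — nonsynonymous.
Codon 2: CAG Gln / CAA Gln — synonymous.
Codon 3: UUG Leu / UUG Leu — identical.
Codon 4: UGC Cys / UGU Cys — synonymous.
Codon 5: AGG Arg / CGA Arg — synonymous.
Codon 6: UUU Phe / UUC Phe — synonymous.
Synonymous differences: 4.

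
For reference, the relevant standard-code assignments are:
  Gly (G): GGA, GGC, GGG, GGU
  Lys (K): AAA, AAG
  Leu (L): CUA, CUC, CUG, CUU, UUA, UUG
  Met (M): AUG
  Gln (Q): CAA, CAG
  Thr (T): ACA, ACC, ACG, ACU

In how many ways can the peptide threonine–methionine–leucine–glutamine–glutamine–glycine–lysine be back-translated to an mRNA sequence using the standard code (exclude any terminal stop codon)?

Thr: 4 codons.
Met: 1 codon.
Leu: 6 codons.
Gln: 2 codons.
Gln: 2 codons.
Gly: 4 codons.
Lys: 2 codons.
4 × 1 × 6 × 2 × 2 × 4 × 2 = 768.

768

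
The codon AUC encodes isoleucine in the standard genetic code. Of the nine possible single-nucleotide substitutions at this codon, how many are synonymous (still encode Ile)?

2

Position 1: none → 0 synonymous.
Position 2: none → 0 synonymous.
Position 3: AUU, AUA → 2 synonymous.
Total: 0 + 0 + 2 = 2.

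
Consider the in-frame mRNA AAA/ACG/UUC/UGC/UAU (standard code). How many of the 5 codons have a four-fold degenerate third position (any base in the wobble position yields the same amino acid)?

1

Codon 1 AAA (Lys): third position 2-fold.
Codon 2 ACG (Thr): third position 4-fold.
Codon 3 UUC (Phe): third position 2-fold.
Codon 4 UGC (Cys): third position 2-fold.
Codon 5 UAU (Tyr): third position 2-fold.
Four-fold degenerate third positions: 1.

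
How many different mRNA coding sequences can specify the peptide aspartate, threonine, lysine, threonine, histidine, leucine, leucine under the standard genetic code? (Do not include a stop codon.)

Asp: 2 codons.
Thr: 4 codons.
Lys: 2 codons.
Thr: 4 codons.
His: 2 codons.
Leu: 6 codons.
Leu: 6 codons.
2 × 4 × 2 × 4 × 2 × 6 × 6 = 4608.

4608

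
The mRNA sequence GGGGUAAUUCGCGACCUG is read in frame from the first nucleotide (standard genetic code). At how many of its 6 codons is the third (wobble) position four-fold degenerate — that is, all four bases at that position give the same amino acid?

Codon 1 GGG (Gly): third position 4-fold.
Codon 2 GUA (Val): third position 4-fold.
Codon 3 AUU (Ile): third position 3-fold.
Codon 4 CGC (Arg): third position 4-fold.
Codon 5 GAC (Asp): third position 2-fold.
Codon 6 CUG (Leu): third position 4-fold.
Four-fold degenerate third positions: 4.

4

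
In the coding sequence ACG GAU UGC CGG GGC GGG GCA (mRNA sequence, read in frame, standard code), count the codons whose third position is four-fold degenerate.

Codon 1 ACG (Thr): third position 4-fold.
Codon 2 GAU (Asp): third position 2-fold.
Codon 3 UGC (Cys): third position 2-fold.
Codon 4 CGG (Arg): third position 4-fold.
Codon 5 GGC (Gly): third position 4-fold.
Codon 6 GGG (Gly): third position 4-fold.
Codon 7 GCA (Ala): third position 4-fold.
Four-fold degenerate third positions: 5.

5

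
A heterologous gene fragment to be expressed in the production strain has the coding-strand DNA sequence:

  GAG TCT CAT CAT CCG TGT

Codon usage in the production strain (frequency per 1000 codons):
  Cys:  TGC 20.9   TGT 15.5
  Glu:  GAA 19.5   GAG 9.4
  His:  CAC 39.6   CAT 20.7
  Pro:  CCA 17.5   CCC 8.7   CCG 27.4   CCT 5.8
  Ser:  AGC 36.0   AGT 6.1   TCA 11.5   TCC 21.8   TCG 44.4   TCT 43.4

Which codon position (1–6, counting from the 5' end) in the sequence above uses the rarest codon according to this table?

Codon 1 GAG (Glu): 9.4 per 1000.
Codon 2 TCT (Ser): 43.4 per 1000.
Codon 3 CAT (His): 20.7 per 1000.
Codon 4 CAT (His): 20.7 per 1000.
Codon 5 CCG (Pro): 27.4 per 1000.
Codon 6 TGT (Cys): 15.5 per 1000.
Lowest frequency is 9.4 at codon 1.

1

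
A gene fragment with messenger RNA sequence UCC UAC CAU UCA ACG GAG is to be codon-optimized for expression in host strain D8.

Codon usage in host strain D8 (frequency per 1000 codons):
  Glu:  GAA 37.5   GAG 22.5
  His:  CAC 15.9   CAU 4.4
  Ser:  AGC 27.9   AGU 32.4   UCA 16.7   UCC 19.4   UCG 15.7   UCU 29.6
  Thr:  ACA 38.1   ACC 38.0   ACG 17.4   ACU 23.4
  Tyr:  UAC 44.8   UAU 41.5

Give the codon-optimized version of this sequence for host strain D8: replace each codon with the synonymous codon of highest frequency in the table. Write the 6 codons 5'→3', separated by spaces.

Codon 1 (Ser): best is AGU at 32.4.
Codon 2 (Tyr): best is UAC at 44.8.
Codon 3 (His): best is CAC at 15.9.
Codon 4 (Ser): best is AGU at 32.4.
Codon 5 (Thr): best is ACA at 38.1.
Codon 6 (Glu): best is GAA at 37.5.

AGU UAC CAC AGU ACA GAA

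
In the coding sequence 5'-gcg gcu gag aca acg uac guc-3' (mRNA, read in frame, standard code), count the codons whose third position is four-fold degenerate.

5

Codon 1 GCG (Ala): third position 4-fold.
Codon 2 GCU (Ala): third position 4-fold.
Codon 3 GAG (Glu): third position 2-fold.
Codon 4 ACA (Thr): third position 4-fold.
Codon 5 ACG (Thr): third position 4-fold.
Codon 6 UAC (Tyr): third position 2-fold.
Codon 7 GUC (Val): third position 4-fold.
Four-fold degenerate third positions: 5.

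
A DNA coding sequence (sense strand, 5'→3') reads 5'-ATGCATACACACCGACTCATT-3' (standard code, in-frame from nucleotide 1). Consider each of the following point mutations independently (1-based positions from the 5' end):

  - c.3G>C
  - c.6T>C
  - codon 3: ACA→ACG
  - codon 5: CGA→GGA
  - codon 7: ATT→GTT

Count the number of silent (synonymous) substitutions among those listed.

2

Codon 1: ATG (Met) → ATC (Ile) — missense.
Codon 2: CAT (His) → CAC (His) — synonymous.
Codon 3: ACA (Thr) → ACG (Thr) — synonymous.
Codon 5: CGA (Arg) → GGA (Gly) — missense.
Codon 7: ATT (Ile) → GTT (Val) — missense.
Synonymous: 2 of 5.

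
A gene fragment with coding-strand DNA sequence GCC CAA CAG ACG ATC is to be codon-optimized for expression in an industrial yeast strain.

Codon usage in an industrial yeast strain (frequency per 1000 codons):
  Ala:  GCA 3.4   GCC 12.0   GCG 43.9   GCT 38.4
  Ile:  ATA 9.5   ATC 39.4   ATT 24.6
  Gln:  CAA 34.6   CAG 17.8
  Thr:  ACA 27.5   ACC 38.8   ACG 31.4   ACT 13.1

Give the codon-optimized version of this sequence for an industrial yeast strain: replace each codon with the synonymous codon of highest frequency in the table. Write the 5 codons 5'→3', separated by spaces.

Codon 1 (Ala): best is GCG at 43.9.
Codon 2 (Gln): best is CAA at 34.6.
Codon 3 (Gln): best is CAA at 34.6.
Codon 4 (Thr): best is ACC at 38.8.
Codon 5 (Ile): best is ATC at 39.4.

GCG CAA CAA ACC ATC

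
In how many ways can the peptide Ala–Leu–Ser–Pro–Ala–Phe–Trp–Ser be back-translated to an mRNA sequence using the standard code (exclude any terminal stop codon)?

Ala: 4 codons.
Leu: 6 codons.
Ser: 6 codons.
Pro: 4 codons.
Ala: 4 codons.
Phe: 2 codons.
Trp: 1 codon.
Ser: 6 codons.
4 × 6 × 6 × 4 × 4 × 2 × 1 × 6 = 27648.

27648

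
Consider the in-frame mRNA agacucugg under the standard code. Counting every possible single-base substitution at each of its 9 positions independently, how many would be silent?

5

Codon 1 (AGA, Arg): 2 synonymous substitutions.
Codon 2 (CUC, Leu): 3 synonymous substitutions.
Codon 3 (UGG, Trp): 0 synonymous substitutions.
Total: 2 + 3 + 0 = 5.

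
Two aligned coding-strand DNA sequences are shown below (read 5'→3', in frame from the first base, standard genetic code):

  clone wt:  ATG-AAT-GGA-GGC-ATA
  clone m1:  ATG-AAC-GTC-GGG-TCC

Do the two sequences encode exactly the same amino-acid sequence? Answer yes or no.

no

Codon 1: ATG Met / ATG Met — identical.
Codon 2: AAT Asn / AAC Asn — synonymous.
Codon 3: GGA Gly / GTC Val — nonsynonymous.
Codon 4: GGC Gly / GGG Gly — synonymous.
Codon 5: ATA Ile / TCC Ser — nonsynonymous.
Nonsynonymous differences: 2 → different protein.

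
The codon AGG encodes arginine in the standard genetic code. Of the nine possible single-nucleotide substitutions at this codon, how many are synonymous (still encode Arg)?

2

Position 1: CGG → 1 synonymous.
Position 2: none → 0 synonymous.
Position 3: AGA → 1 synonymous.
Total: 1 + 0 + 1 = 2.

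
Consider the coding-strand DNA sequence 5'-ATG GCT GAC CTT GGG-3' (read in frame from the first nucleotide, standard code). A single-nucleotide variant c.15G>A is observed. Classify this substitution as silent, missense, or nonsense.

silent

Position 15 falls in codon 5: GGG → Gly.
After the substitution the codon is GGA → Gly.
Both encode Gly, so the change is synonymous.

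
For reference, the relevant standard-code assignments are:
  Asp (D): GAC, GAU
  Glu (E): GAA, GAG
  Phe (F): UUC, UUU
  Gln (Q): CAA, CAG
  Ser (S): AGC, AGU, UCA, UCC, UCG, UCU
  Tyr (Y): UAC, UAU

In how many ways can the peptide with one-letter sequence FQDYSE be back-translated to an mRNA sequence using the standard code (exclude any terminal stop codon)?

192

Phe: 2 codons.
Gln: 2 codons.
Asp: 2 codons.
Tyr: 2 codons.
Ser: 6 codons.
Glu: 2 codons.
2 × 2 × 2 × 2 × 6 × 2 = 192.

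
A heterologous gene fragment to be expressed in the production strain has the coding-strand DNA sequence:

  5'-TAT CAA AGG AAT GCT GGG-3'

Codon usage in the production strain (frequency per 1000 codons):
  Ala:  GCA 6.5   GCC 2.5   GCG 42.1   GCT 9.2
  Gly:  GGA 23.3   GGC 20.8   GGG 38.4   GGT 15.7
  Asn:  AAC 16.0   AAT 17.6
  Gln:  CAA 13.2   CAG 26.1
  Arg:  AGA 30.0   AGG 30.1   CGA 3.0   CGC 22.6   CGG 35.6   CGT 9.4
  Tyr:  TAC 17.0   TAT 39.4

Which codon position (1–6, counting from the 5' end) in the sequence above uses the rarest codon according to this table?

Codon 1 TAT (Tyr): 39.4 per 1000.
Codon 2 CAA (Gln): 13.2 per 1000.
Codon 3 AGG (Arg): 30.1 per 1000.
Codon 4 AAT (Asn): 17.6 per 1000.
Codon 5 GCT (Ala): 9.2 per 1000.
Codon 6 GGG (Gly): 38.4 per 1000.
Lowest frequency is 9.2 at codon 5.

5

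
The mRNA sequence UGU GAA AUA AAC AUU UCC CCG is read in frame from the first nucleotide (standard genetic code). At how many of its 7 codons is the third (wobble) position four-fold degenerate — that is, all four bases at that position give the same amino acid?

Codon 1 UGU (Cys): third position 2-fold.
Codon 2 GAA (Glu): third position 2-fold.
Codon 3 AUA (Ile): third position 3-fold.
Codon 4 AAC (Asn): third position 2-fold.
Codon 5 AUU (Ile): third position 3-fold.
Codon 6 UCC (Ser): third position 4-fold.
Codon 7 CCG (Pro): third position 4-fold.
Four-fold degenerate third positions: 2.

2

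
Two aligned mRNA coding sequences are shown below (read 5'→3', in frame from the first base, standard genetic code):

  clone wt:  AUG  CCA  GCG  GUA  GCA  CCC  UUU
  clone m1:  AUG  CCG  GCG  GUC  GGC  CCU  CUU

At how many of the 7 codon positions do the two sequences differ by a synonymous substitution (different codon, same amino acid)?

3

Codon 1: AUG Met / AUG Met — identical.
Codon 2: CCA Pro / CCG Pro — synonymous.
Codon 3: GCG Ala / GCG Ala — identical.
Codon 4: GUA Val / GUC Val — synonymous.
Codon 5: GCA Ala / GGC Gly — nonsynonymous.
Codon 6: CCC Pro / CCU Pro — synonymous.
Codon 7: UUU Phe / CUU Leu — nonsynonymous.
Synonymous differences: 3.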